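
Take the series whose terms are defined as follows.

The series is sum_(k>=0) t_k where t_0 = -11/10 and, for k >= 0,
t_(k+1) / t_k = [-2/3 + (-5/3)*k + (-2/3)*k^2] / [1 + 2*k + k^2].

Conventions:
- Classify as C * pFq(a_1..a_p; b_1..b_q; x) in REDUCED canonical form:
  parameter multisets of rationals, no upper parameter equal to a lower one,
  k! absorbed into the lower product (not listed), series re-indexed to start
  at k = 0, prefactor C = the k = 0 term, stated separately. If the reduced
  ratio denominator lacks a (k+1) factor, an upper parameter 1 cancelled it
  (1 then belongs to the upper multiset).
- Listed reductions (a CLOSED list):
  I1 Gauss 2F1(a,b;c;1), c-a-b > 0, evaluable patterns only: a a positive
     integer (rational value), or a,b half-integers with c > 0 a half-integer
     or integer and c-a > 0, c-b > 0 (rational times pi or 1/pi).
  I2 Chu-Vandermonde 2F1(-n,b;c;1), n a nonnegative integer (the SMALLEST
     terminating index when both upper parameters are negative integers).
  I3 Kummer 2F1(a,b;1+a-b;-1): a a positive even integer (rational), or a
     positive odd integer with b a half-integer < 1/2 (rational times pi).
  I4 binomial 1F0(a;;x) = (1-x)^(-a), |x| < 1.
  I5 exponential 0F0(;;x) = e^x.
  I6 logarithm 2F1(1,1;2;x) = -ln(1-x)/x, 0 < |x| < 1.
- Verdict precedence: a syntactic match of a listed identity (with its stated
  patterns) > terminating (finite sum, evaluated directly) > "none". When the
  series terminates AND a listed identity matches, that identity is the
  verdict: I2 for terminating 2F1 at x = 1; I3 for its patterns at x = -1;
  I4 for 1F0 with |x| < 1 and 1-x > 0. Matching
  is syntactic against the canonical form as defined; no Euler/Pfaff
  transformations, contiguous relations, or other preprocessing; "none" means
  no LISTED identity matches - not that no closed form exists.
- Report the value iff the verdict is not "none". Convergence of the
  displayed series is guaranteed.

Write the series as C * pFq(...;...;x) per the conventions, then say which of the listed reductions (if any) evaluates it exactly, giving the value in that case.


The series (x = -2/3) is 2F1: upper {1/2, 2}, lower {1}, prefactor -11/10. Verdict: none. Every listed pattern misses the 2F1 form at -2/3, upper {1/2, 2}.

First insight: t_0 being -11/10, factor the ratio over Q (prefactor -11/10): negated roots = parameters.
Ratio: r(k) = (-2/3) * (k+1/2) (k+2) / [(k+1) (k+1)] - rational; roots negated = parameters, x = (-2/3), C = -11/10.


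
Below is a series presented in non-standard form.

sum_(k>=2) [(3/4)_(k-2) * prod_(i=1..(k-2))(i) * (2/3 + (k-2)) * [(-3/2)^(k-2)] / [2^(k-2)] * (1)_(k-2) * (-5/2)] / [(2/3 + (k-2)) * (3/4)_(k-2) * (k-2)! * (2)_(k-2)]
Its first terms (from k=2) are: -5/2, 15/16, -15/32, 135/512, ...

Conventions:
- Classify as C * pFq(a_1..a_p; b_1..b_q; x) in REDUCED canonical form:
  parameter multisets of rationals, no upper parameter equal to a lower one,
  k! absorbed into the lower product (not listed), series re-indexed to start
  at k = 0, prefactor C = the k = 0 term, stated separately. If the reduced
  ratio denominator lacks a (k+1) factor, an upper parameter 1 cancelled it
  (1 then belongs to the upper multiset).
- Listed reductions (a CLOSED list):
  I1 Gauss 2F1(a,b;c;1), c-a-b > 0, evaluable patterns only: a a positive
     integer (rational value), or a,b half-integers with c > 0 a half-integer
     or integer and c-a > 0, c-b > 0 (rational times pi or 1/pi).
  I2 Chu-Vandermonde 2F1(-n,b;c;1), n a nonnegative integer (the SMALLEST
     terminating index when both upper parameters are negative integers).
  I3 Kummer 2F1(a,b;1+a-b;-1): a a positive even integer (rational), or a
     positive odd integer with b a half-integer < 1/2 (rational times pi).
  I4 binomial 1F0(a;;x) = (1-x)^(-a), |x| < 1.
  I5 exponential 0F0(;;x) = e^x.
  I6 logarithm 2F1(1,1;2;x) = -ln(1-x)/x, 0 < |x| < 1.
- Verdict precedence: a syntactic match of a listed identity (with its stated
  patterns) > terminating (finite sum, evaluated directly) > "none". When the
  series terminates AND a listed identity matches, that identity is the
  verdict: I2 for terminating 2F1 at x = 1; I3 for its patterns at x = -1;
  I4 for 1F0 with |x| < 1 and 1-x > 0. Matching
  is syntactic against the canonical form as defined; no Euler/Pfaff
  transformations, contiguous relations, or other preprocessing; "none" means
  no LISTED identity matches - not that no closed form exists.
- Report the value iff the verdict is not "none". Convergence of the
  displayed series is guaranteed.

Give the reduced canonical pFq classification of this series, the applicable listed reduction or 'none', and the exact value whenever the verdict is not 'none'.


With C = -5/2: the canonical form is 2F1(1, 1; 2; -3/4). Verdict at x = -3/4: the I6 logarithm reduction matches (the logarithm: parameters (1,1;2), x = -3/4). Value: (-10/3) * ln(7/4).

Key step: t_0 being -5/2, the parameter 3/4 appears in both the upper and lower lists and cancels (alongside the other common factor).
Term ratio: r(k) = (-3/4) * (k+1) (k+1) / [(k+2) (k+1)] - rational in k, leading ratio (-3/4); with t_0 = -5/2, classification follows.


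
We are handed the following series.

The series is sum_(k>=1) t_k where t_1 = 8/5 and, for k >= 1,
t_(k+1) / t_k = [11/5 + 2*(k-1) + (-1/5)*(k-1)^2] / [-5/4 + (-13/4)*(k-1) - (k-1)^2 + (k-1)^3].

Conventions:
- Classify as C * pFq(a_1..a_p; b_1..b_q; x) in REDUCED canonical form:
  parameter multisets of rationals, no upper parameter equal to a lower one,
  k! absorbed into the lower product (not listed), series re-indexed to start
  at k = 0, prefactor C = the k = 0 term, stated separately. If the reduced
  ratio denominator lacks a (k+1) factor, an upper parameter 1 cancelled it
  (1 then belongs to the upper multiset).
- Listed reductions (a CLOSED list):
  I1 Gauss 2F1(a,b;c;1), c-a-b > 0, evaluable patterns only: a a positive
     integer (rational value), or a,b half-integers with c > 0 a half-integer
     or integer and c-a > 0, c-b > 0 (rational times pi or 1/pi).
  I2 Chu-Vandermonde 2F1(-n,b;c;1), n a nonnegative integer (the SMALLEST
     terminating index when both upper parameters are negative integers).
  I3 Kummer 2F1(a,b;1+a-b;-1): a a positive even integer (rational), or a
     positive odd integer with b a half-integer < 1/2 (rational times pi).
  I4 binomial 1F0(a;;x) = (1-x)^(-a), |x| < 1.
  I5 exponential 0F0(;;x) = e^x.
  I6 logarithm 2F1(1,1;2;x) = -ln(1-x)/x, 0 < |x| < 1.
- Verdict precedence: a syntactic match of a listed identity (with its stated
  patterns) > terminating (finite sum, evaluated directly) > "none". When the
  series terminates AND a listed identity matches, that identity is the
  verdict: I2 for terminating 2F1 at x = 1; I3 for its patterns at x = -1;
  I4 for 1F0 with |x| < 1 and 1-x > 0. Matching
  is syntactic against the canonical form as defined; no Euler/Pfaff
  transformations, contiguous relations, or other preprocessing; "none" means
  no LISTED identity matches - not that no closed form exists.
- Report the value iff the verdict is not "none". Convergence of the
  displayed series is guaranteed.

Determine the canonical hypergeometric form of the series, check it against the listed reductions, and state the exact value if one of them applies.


This is 8/5 * 2F2(-11, 1; -5/2, 1/2; -1/5) in reduced canonical form. Verdict: terminating - the sum ends at index 11 because -11 is a negative integer; exact evaluation follows. Value: -4162240139293758167192/654569229034423828125.

Key step: x = (-1/5) and factor the ratio over Q (prefactor 8/5): negated roots = parameters.
Adjacent-term ratio: r(k) = (-1/5) * (k-11) (k+1) / [(k-5/2) (k+1/2) (k+1)] ; factor over Q: parameters, x = (-1/5), and C = 8/5.


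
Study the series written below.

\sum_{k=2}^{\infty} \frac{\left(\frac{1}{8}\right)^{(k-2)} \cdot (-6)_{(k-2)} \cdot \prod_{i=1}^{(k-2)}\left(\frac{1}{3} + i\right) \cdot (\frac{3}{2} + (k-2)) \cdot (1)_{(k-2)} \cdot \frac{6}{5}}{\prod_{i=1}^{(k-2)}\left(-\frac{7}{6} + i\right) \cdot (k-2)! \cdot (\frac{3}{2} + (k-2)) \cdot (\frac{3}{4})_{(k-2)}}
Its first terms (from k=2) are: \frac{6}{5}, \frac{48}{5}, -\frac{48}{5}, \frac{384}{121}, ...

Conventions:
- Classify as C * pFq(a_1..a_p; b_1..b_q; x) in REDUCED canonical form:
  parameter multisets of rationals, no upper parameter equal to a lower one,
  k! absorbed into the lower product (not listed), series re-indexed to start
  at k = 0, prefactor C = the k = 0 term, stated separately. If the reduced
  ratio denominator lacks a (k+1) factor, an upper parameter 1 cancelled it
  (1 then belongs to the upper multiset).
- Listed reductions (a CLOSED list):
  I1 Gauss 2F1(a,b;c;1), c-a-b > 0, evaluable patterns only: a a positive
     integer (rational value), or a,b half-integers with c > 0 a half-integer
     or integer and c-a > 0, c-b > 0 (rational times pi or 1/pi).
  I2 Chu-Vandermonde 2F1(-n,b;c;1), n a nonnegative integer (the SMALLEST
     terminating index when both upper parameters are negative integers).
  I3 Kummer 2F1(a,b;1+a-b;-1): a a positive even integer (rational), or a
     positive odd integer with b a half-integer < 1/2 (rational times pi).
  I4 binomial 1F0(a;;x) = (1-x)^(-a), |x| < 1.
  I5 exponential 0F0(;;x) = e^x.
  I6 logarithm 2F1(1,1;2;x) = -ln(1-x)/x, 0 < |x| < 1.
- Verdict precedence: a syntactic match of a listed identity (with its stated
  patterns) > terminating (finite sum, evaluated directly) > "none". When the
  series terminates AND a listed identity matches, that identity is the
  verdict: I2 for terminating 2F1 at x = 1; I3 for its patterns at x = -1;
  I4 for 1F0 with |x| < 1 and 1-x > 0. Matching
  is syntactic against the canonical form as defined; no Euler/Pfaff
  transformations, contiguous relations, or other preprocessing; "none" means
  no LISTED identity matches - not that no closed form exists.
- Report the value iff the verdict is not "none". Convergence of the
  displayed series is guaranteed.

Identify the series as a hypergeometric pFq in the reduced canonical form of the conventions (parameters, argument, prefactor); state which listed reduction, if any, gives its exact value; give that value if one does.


Reduced: x = \frac{1}{8}, 3F2, upper = {-6, 1, \frac{4}{3}}, lower = {-\frac{1}{6}, \frac{3}{4}}, C = \frac{6}{5}. Verdict: terminating. With -6 upstairs the series is a 7-term polynomial sum; evaluated term by term. Value: \frac{11759759322}{2997861515}.

Structural cue: x = \frac{1}{8} and the lower running product (C = 6/5) is a rising factorial.
Term ratio: r(k) = \frac{1}{8} * (k-6) (k+1) (k+\frac{4}{3}) / [(k-\frac{1}{6}) (k+\frac{3}{4}) (k+1)] - rational in k, leading ratio \frac{1}{8}; with t_0 = \frac{6}{5}, classification follows.


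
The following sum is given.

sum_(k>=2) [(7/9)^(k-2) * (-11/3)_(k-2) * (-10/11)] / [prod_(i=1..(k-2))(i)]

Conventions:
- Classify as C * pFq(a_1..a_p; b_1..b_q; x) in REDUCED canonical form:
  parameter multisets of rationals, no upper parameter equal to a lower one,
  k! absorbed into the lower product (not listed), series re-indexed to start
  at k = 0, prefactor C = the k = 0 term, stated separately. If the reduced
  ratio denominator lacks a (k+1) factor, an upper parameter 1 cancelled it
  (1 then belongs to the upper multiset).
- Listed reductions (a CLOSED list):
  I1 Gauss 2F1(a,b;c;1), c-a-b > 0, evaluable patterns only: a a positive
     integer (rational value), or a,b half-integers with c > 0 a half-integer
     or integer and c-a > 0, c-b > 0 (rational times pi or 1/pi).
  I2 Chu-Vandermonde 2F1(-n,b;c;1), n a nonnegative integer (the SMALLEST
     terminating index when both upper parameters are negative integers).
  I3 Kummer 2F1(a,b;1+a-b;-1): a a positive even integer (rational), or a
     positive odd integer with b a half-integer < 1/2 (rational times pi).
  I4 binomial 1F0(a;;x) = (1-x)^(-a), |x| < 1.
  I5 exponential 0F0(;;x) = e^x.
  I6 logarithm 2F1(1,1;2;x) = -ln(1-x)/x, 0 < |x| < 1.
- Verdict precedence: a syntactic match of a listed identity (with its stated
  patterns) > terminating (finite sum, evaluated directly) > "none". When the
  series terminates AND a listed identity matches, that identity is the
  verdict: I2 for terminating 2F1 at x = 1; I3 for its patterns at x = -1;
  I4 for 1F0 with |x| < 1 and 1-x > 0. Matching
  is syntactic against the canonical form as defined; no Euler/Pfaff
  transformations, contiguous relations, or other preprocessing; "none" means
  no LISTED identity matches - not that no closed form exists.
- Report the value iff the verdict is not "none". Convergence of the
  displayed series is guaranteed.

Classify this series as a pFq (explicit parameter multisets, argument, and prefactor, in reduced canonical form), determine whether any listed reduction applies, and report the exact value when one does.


With C = -10/11: the canonical form is 1F0(-11/3; -; 7/9). Verdict: the I4 binomial reduction matches (the 1F0 binomial series: exponent 11/3, x = 7/9). Its exact value is (-10/11) * (2/9)^(11/3).

First insight: from the first term -10/11: the product of the first k integers (C = -10/11) is k!.
Adjacent-term ratio: r(k) = (7/9) * (k-11/3) / [(k+1)] - rational in k, leading ratio (7/9); with t_0 = -10/11, classification follows.


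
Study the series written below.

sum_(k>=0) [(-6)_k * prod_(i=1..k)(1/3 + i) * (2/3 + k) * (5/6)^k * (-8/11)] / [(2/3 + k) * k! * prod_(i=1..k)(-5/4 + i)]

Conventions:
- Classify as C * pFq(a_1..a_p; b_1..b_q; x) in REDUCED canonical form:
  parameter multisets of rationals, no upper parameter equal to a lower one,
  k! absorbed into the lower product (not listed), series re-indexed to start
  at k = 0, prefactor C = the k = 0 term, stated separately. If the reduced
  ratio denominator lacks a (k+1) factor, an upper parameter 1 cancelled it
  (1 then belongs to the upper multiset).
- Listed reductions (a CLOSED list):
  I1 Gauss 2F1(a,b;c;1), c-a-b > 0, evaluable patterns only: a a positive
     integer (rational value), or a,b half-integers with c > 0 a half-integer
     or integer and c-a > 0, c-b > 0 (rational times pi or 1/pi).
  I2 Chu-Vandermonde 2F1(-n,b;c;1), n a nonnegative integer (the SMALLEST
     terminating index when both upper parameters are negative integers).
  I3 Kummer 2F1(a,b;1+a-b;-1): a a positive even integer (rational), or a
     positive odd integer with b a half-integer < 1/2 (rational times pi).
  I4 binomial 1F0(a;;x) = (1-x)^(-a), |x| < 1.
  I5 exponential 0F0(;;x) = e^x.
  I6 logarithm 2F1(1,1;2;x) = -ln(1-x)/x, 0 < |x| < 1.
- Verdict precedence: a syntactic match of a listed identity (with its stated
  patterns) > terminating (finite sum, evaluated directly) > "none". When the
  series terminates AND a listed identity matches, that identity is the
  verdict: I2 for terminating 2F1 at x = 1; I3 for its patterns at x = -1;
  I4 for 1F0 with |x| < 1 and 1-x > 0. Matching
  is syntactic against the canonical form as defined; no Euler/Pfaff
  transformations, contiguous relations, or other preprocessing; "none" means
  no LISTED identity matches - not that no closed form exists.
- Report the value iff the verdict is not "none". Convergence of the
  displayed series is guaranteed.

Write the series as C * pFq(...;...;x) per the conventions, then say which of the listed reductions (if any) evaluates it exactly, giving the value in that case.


Canonical form: C = -8/11 times 2F1 with upper {-6, 4/3}, lower {-1/4}, x = 5/6. Verdict: terminating. (-6)_k vanishes past k = 6, leaving a 7-term sum, computed directly. Sum: 197832808/578739249.

The tell: x = (5/6) and the running product (C = -8/11) telescopes to a rising factorial.
Term ratio: r(k) = (5/6) * (k-6) (k+4/3) / [(k-1/4) (k+1)] - poly over poly, x = (5/6) from leading terms; C = -8/11 at k = 0.


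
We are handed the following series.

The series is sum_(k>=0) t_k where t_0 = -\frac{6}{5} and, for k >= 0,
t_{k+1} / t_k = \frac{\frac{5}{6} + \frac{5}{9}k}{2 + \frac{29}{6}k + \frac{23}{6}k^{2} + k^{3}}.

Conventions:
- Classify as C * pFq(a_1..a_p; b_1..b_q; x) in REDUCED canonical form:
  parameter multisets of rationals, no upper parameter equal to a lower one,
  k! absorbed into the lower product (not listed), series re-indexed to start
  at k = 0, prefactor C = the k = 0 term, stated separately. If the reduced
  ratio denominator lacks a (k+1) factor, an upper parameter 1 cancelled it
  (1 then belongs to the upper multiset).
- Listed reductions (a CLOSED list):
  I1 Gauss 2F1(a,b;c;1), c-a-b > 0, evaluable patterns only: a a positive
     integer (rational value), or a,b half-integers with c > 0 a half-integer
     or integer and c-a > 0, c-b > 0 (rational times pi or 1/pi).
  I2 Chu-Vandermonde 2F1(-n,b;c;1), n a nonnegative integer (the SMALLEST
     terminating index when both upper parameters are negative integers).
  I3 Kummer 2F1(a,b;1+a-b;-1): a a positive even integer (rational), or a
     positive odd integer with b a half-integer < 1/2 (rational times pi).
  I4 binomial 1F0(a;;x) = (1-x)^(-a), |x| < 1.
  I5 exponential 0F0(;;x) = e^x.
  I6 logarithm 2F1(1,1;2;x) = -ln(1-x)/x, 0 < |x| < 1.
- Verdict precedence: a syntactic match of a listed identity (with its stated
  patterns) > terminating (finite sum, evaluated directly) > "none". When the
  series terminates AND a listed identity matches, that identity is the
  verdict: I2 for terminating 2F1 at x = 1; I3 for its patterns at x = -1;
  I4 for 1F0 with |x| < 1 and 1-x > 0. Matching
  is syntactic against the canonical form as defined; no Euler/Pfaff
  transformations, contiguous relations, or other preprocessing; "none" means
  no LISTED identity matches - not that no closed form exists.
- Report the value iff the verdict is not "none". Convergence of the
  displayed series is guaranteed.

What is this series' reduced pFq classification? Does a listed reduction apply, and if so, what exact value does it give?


This is -\frac{6}{5} * 0F1(-; \frac{4}{3}; \frac{5}{9}) in reduced canonical form. Verdict: none here - no I1-I6 shape fits x = \frac{5}{9} with lower {\frac{4}{3}}.

First insight: from the first term -\frac{6}{5}: cancel k + 3/2 from the displayed ratio first; then C = -6/5.
Step ratio: r(k) = \frac{5}{9} * 1 / [(k+\frac{4}{3}) (k+1)] ; factor over Q: parameters, x = \frac{5}{9}, and C = -\frac{6}{5}.


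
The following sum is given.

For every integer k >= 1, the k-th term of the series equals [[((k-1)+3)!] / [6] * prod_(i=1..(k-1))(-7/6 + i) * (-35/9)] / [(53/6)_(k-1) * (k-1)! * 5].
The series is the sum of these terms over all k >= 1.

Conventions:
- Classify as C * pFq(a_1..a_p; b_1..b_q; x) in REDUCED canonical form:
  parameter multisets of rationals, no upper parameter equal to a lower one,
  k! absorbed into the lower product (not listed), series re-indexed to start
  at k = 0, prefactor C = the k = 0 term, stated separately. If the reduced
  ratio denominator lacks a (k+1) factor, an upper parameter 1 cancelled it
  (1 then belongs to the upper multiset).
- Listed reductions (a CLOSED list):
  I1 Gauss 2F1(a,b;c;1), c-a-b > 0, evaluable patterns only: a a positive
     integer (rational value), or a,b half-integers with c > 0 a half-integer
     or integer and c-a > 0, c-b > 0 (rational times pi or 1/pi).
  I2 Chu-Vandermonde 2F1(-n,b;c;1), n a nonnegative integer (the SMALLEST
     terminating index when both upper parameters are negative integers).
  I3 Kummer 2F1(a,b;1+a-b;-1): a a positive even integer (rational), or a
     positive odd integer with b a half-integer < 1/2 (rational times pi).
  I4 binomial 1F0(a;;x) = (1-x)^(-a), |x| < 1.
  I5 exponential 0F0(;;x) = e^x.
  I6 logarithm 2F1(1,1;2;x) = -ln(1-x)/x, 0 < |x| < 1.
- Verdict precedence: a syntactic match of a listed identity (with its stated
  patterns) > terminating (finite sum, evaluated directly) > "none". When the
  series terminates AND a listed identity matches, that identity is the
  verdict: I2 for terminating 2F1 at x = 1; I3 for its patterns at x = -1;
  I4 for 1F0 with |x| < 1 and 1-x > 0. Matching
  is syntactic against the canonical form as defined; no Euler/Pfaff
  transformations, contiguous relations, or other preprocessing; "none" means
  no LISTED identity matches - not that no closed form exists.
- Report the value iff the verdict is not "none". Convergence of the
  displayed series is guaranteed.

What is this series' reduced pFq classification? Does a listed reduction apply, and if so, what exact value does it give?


With C = -7/9: the canonical form is 2F1(-1/6, 4; 53/6; 1). Verdict: the Gauss summation I1 applies (x = 1: the Gamma ratio telescopes since c-a-b = 5 > 0 and a = 4 in Z>0). Hence: -391181/559872.

Key step: t_0 = -7/9 here, and the factorial ratio (C = -7/9, x = 1) (k+a-1)!/(a-1)! is a rising factorial (a)_k.
Consecutive-term ratio: r(k) = 1 * (k-1/6) (k+4) / [(k+53/6) (k+1)] - rational; roots negated = parameters, x = 1, C = -7/9.


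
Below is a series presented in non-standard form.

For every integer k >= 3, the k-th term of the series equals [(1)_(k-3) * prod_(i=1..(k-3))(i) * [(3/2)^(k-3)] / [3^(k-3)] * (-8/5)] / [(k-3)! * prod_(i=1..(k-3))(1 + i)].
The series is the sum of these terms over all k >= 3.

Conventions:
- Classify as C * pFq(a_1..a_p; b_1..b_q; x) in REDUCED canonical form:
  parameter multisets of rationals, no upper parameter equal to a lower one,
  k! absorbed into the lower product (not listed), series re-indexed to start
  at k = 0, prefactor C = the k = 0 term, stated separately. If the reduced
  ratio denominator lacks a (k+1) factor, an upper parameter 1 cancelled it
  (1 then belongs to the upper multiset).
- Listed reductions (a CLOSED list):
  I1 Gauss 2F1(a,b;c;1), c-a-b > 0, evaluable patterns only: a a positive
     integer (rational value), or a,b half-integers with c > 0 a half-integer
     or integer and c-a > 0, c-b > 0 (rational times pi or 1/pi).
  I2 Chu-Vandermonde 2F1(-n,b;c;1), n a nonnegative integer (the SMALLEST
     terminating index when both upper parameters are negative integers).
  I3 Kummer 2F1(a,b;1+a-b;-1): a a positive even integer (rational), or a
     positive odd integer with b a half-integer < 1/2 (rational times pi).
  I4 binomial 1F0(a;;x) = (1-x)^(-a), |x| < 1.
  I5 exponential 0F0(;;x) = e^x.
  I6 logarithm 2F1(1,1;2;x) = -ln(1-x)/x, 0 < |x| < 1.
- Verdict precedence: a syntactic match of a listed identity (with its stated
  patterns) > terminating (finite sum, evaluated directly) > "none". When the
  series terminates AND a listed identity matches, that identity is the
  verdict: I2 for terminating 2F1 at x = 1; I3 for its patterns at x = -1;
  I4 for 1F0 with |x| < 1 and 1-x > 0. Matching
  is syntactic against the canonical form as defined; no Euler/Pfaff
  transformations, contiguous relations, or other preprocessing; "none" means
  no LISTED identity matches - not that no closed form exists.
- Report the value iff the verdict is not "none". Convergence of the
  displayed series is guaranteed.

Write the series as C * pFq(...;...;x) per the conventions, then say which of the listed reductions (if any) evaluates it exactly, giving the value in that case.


Prefactor -8/5, argument 1/2: 2F1 with upper {1, 1} over lower {2}. Verdict: logarithm (I6) applies (the logarithm: parameters (1,1;2), x = 1/2). Its exact value is (16/5) * ln(1/2).

Structural cue: t_0 being -8/5, the two k-th powers (C = -8/5, x = 1/2) combine into one argument.
Ratio: r(k) = (1/2) * (k+1) (k+1) / [(k+2) (k+1)] - rational in k. x = (1/2); t_0 = -8/5; negate the roots.


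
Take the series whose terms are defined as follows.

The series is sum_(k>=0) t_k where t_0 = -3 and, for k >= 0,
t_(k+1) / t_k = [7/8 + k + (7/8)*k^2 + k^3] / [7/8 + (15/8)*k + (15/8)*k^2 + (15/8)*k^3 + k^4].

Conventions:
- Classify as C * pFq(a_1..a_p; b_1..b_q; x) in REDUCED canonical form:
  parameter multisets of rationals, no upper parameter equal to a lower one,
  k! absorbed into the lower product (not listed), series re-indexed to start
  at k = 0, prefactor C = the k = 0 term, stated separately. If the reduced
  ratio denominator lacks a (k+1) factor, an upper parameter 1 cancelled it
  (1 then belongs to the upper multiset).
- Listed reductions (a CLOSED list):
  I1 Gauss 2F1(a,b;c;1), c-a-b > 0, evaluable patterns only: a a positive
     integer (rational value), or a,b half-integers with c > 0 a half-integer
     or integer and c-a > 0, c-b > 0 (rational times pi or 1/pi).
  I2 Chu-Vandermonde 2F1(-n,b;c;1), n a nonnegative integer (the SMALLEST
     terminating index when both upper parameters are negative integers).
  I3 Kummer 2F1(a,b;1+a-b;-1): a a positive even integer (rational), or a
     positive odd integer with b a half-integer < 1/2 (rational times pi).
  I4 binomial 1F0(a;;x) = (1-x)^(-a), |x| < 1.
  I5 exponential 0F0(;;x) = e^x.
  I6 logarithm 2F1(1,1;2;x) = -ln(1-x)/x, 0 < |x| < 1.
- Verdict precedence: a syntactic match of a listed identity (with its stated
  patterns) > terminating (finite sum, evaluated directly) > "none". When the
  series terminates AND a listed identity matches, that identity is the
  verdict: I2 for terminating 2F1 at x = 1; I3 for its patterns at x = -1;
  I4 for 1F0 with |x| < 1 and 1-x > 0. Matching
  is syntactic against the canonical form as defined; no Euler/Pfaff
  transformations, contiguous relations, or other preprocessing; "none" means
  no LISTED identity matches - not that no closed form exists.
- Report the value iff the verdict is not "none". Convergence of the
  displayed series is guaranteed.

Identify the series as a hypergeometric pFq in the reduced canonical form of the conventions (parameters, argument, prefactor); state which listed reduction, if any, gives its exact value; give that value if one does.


The tell: with t_0 = -3, cancel k^2 + 1 from the displayed ratio first; then prefactor -3.
Step ratio: r(k) = 1 * 1 / [(k+1)] - rational in k, leading ratio 1; with t_0 = -3, classification follows.

This is -3 * 0F0(-; -; 1) in reduced canonical form. Verdict at x = 1: the exponential series (I5) matches (the 0F0 exponential series at x = 1). Its exact value is (-3) * e^(1).


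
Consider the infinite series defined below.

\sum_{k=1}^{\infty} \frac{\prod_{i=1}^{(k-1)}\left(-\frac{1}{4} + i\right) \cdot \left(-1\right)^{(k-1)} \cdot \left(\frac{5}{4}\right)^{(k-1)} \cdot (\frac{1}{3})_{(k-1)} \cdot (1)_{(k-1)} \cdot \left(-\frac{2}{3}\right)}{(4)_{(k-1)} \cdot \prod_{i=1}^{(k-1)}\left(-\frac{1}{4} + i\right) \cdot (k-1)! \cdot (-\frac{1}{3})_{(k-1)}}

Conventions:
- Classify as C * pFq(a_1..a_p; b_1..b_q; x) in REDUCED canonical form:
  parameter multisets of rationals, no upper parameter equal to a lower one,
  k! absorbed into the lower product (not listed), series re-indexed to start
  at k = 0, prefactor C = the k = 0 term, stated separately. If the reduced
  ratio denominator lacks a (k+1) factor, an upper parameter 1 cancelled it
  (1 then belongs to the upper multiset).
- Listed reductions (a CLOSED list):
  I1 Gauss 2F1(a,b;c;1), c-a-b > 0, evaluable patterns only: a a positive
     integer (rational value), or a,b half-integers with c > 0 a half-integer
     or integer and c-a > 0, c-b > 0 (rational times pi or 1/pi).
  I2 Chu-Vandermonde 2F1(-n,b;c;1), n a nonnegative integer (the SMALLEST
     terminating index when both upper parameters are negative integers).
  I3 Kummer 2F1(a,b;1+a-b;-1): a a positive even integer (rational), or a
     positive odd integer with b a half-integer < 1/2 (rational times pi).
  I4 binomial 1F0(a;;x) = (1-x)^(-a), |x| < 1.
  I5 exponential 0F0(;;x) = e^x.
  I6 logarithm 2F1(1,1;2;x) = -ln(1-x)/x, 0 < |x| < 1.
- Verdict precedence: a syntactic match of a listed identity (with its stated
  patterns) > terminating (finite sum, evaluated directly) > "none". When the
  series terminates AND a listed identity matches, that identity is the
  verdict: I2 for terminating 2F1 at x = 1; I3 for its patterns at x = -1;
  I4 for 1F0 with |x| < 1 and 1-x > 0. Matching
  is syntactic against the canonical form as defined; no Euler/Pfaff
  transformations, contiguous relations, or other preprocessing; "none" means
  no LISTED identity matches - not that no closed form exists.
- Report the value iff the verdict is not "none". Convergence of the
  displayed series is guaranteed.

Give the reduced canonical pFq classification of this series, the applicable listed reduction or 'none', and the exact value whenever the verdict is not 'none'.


The series (x = -\frac{5}{4}) is 2F2: upper {\frac{1}{3}, 1}, lower {-\frac{1}{3}, 4}, prefactor -\frac{2}{3}. Verdict: none (x = -\frac{5}{4}): each listed identity misses the multisets {\frac{1}{3}, 1} ; {-\frac{1}{3}, 4}.

The tell: from the first term -\frac{2}{3}: the running product (C = -2/3) telescopes to a rising factorial.
Consecutive-term ratio: r(k) = -\frac{5}{4} * (k+\frac{1}{3}) (k+1) / [(k-\frac{1}{3}) (k+4) (k+1)] - poly over poly, x = -\frac{5}{4} from leading terms; C = -\frac{2}{3} at k = 0.


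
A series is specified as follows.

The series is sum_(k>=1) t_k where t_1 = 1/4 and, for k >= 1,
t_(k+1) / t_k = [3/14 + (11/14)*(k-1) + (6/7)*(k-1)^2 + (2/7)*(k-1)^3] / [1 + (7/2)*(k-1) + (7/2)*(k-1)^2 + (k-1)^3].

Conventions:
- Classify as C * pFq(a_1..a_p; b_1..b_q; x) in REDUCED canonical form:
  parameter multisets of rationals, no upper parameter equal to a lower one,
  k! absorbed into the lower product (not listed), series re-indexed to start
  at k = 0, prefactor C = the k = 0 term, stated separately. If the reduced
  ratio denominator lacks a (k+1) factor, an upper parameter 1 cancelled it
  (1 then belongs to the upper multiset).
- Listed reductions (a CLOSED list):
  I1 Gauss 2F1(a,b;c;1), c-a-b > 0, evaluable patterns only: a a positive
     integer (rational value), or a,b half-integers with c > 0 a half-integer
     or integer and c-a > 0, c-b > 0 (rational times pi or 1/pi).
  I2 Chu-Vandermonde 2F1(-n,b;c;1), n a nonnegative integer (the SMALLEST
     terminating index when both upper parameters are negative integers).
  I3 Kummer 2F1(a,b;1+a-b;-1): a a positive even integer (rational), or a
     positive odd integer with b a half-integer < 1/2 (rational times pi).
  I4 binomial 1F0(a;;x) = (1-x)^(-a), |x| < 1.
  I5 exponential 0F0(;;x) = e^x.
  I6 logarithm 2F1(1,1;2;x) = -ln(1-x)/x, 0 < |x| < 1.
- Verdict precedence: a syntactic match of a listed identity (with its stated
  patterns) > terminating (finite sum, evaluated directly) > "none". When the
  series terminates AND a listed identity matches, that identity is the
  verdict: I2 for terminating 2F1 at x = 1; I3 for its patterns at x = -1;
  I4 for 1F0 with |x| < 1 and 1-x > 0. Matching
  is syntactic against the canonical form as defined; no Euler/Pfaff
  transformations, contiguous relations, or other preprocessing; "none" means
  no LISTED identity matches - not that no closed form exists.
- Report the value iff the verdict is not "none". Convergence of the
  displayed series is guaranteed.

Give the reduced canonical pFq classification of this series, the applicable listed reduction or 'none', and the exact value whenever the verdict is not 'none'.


First insight: t_0 being 1/4, factor the ratio over Q (C = 1/4): negated roots = parameters.
Consecutive-term ratio: r(k) = (2/7) * (k+1) (k+3/2) / [(k+2) (k+1)] - rational in k. x = (2/7); t_0 = 1/4; negate the roots.

Canonical form: C = 1/4 times 2F1 with upper {1, 3/2}, lower {2}, x = 2/7. Verdict: none. No listed pattern accepts 2F1(1, 3/2; 2; 2/7).


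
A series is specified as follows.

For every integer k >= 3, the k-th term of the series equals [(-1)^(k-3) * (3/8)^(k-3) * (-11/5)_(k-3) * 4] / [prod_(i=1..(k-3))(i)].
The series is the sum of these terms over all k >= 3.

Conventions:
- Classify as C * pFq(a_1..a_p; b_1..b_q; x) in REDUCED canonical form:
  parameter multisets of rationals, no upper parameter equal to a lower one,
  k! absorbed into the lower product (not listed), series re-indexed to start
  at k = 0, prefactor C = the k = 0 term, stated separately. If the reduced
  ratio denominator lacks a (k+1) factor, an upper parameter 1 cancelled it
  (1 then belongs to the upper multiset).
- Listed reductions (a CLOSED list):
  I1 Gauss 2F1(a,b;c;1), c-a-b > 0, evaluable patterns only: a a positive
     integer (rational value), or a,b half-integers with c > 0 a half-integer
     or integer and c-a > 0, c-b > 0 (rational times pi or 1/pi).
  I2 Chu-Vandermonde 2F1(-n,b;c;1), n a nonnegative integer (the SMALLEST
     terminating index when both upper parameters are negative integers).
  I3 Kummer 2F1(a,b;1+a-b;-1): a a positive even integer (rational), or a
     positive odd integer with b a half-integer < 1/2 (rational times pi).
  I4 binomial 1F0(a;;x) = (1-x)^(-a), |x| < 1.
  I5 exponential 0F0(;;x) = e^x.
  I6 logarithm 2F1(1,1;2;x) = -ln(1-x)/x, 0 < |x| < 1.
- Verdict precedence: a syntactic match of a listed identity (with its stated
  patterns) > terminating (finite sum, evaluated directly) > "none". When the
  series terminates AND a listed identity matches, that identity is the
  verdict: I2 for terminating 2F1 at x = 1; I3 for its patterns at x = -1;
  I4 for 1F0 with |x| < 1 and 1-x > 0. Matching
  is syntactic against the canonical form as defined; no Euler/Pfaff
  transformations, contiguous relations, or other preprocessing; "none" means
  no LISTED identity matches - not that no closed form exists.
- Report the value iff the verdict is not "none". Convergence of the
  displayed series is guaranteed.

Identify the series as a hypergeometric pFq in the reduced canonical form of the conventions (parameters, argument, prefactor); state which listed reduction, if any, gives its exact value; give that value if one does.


Reduced: x = -3/8, 1F0, upper = {-11/5}, lower = {-}, C = 4. Verdict: the I4 binomial reduction applies (the 1F0 binomial series: exponent 11/5, x = -3/8). Its exact value is 4 * (11/8)^(11/5).

Structural cue: from the first term 4: the (-1)^k factor (C = 4) folds into the argument's sign.
Ratio: r(k) = (-3/8) * (k-11/5) / [(k+1)] - rational; roots negated = parameters, x = (-3/8), C = 4.


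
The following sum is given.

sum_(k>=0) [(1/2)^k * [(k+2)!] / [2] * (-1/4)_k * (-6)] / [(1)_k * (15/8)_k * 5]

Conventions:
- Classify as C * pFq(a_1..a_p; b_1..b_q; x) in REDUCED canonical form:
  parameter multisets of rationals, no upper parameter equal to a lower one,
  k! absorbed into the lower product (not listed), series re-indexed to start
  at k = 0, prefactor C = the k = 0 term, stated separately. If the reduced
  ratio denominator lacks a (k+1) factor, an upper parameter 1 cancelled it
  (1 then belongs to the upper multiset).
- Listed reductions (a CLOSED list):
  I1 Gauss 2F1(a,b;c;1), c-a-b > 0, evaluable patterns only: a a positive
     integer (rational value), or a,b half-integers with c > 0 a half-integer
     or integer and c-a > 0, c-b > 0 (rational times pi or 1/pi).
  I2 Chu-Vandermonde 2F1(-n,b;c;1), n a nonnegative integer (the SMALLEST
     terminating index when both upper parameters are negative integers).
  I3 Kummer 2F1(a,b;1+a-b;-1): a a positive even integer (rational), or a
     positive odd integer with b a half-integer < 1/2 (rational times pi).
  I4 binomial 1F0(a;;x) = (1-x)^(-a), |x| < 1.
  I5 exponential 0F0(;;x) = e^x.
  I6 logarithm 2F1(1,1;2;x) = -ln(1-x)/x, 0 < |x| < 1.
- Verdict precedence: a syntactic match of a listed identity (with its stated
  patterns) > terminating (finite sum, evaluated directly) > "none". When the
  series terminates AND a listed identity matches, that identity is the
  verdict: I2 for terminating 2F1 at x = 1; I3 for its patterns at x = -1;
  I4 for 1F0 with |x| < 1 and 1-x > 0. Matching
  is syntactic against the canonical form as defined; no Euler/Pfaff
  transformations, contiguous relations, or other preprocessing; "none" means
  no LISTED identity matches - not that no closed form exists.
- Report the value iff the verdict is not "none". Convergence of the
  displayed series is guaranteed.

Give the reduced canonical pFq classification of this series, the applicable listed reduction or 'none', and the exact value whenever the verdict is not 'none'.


Classification (C = -6/5): 2F1 with upper {-1/4, 3}, lower {15/8}, argument x = 1/2. Verdict: none. A 2F1 with upper {-1/4, 3} fits none of I1-I6 at x = 1/2; the sum runs forever.

Key step: t_0 being -6/5, (1)_k (C = -6/5) is k! itself.
Term ratio: r(k) = (1/2) * (k-1/4) (k+3) / [(k+15/8) (k+1)] - rational in k. x = (1/2); t_0 = -6/5; negate the roots.


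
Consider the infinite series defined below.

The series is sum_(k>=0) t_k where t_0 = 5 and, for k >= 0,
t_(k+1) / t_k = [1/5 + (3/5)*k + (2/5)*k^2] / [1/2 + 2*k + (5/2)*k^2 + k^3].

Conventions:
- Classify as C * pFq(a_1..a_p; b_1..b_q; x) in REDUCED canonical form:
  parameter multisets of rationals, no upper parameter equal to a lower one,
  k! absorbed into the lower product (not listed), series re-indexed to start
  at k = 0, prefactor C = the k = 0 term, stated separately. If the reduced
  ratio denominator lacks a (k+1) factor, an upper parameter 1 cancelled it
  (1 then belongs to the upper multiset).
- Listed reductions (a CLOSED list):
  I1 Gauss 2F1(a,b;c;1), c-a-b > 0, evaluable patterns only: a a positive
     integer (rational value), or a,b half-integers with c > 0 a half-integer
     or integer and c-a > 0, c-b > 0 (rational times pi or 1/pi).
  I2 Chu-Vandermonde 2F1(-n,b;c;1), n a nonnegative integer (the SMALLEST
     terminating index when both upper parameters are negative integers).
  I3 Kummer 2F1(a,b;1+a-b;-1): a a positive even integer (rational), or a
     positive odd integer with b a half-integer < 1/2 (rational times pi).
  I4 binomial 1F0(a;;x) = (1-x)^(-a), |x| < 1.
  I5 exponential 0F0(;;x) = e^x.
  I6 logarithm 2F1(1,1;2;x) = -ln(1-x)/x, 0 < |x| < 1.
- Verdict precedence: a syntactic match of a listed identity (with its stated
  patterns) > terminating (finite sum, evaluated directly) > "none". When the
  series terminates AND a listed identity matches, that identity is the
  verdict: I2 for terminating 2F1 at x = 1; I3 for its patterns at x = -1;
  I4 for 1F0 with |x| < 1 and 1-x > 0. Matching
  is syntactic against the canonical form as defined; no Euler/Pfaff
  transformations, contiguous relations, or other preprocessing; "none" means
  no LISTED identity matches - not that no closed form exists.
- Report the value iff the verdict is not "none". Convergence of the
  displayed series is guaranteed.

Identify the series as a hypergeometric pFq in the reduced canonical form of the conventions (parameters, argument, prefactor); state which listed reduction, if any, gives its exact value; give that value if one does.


With C = 5: the canonical form is 0F0(-; -; 2/5). Verdict: the I5 exponential reduction applies (the 0F0 exponential series at x = 2/5). Sum: 5 * e^(2/5).

The tell: t_0 = 5 here, and the parameter 1 appears in both the upper and lower lists and cancels (alongside the other common factor).
Term ratio: r(k) = (2/5) * 1 / [(k+1)] - poly over poly, x = (2/5) from leading terms; C = 5 at k = 0.


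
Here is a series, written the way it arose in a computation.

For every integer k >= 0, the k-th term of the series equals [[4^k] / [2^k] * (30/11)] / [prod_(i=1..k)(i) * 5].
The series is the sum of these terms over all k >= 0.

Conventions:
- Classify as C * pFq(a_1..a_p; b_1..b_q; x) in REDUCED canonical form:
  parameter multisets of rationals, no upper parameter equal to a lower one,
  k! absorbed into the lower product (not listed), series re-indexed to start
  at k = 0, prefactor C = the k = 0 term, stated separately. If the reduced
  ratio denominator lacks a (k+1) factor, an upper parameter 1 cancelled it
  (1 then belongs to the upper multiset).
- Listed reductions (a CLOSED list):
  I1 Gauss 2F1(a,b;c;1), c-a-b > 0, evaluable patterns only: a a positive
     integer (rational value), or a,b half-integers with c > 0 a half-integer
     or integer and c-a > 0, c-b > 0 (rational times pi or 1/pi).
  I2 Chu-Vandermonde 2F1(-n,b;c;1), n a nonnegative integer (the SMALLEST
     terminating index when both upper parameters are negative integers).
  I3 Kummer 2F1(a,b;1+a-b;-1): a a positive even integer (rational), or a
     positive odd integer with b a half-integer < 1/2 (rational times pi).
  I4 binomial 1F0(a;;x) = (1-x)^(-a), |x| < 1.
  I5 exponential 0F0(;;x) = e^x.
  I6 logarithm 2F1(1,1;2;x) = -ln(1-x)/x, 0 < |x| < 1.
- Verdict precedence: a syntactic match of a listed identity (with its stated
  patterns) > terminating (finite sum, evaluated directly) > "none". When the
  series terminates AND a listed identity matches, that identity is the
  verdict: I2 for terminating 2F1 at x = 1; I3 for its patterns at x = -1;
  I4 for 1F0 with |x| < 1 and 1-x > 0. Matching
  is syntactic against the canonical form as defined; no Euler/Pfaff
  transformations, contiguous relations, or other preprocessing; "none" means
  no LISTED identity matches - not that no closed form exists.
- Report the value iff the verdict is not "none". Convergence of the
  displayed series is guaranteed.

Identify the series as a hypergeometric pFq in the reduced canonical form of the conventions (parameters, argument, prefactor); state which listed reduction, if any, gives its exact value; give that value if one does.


x = 2 here; the reduced form reads 0F0, upper {-}, lower {-}, C = 6/11. Verdict (x = 2): exponential (I5) applies (the 0F0 exponential series at x = 2). Hence: (6/11) * e^(2).

Structural cue: t_0 being 6/11, the constant factors (C = 6/11, x = 2) combine into one prefactor.
Adjacent-term ratio: r(k) = 2 * 1 / [(k+1)] - rational in k, leading ratio 2; with t_0 = 6/11, classification follows.
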